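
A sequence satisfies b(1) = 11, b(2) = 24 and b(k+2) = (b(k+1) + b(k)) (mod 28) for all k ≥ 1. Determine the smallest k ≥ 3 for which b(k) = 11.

Computing terms: b(1) = 11; b(2) = 24; b(3) = 7; b(4) = 3; b(5) = 10; b(6) = 13; b(7) = 23; b(8) = 8; b(9) = 3; b(10) = 11; b(11) = 14; b(12) = 25; b(13) = 11; b(14) = 8; b(15) = 19; b(16) = 27; b(17) = 18; b(18) = 17; b(19) = 7; b(20) = 24; b(21) = 3; b(22) = 27; b(23) = 2; b(24) = 1; b(25) = 3; b(26) = 4; b(27) = 7; b(28) = 11; b(29) = 18; b(30) = 1; b(31) = 19; b(32) = 20; b(33) = 11; b(34) = 3; b(35) = 14; b(36) = 17; b(37) = 3; b(38) = 20; b(39) = 23; b(40) = 15; b(41) = 10; b(42) = 25; b(43) = 7; b(44) = 4; b(45) = 11; b(46) = 15; b(47) = 26; b(48) = 13; b(49) = 11; b(50) = 24.
The sequence repeats with period 48.
The value 11 first appears (with k ≥ 3) at b(10).

10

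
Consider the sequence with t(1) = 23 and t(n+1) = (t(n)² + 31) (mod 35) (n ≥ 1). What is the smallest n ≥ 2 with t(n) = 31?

Listing terms: t(1) = 23; t(2) = 0; t(3) = 31; t(4) = 12; t(5) = 0.
Since t(5) = t(2) = 0, the sequence is eventually periodic: after a pre-period of length 1 it cycles with period 3.
The value 31 first appears (with n ≥ 2) at t(3).

3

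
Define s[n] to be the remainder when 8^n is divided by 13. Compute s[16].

1

Computing terms: s[1] = 8,  s[2] = 12,  s[3] = 5,  s[4] = 1,  s[5] = 8.
Since s[5] = s[1] = 8, the sequence is periodic with period 4.
So s[16] = s[1 + ((16-1) mod 4)] = s[4] = 1.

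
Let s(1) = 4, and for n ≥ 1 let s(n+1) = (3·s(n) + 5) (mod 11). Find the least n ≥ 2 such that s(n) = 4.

6

s(1) = 4; s(2) = 6; s(3) = 1; s(4) = 8; s(5) = 7; s(6) = 4.
The sequence repeats with period 5.
The value 4 next appears (with n ≥ 2) at s(6).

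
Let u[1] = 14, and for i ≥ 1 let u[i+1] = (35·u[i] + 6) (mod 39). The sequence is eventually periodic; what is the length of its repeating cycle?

6

Computing terms: u[1] = 14,  u[2] = 28,  u[3] = 11,  u[4] = 1,  u[5] = 2,  u[6] = 37,  u[7] = 14.
The sequence repeats with period 6.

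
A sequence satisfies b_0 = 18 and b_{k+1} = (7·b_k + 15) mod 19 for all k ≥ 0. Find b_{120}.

Computing terms: b_0 = 18,  b_1 = 8,  b_2 = 14,  b_3 = 18.
Since b_3 = b_0 = 18, the sequence is periodic with period 3.
So b_{120} = b_{0 + ((120-0) mod 3)} = b_0 = 18.

18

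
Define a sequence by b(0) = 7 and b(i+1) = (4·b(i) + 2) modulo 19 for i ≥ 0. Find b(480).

15

Listing terms: b(0) = 7; b(1) = 11; b(2) = 8; b(3) = 15; b(4) = 5; b(5) = 3; b(6) = 14; b(7) = 1; b(8) = 6; b(9) = 7.
The sequence repeats with period 9.
So b(480) = b(0 + ((480-0) mod 9)) = b(3) = 15.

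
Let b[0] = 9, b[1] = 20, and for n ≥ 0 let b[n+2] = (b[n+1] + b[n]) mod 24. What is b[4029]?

13

Computing terms: b[0] = 9, b[1] = 20, b[2] = 5, b[3] = 1, b[4] = 6, b[5] = 7, b[6] = 13, b[7] = 20, b[8] = 9, b[9] = 5, b[10] = 14, b[11] = 19, b[12] = 9, b[13] = 4, b[14] = 13, b[15] = 17, b[16] = 6, b[17] = 23, b[18] = 5, b[19] = 4, b[20] = 9, b[21] = 13, b[22] = 22, b[23] = 11, b[24] = 9, b[25] = 20.
The sequence repeats with period 24.
(4029 - 0) mod 24 = 21, so b[4029] = b[21] = 13.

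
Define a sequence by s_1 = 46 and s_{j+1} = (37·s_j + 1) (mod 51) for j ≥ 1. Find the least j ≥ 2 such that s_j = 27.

3

Computing terms: s_1 = 46, s_2 = 20, s_3 = 27, s_4 = 31, s_5 = 26, s_6 = 45, s_7 = 34, s_8 = 35, s_9 = 21, s_{10} = 13, s_{11} = 23, s_{12} = 36, s_{13} = 7, s_{14} = 5, s_{15} = 33, s_{16} = 49, s_{17} = 29, s_{18} = 3, s_{19} = 10, s_{20} = 14, s_{21} = 9, s_{22} = 28, s_{23} = 17, s_{24} = 18, s_{25} = 4, s_{26} = 47, s_{27} = 6, s_{28} = 19, s_{29} = 41, s_{30} = 39, s_{31} = 16, s_{32} = 32, s_{33} = 12, s_{34} = 37, s_{35} = 44, s_{36} = 48, s_{37} = 43, s_{38} = 11, s_{39} = 0, s_{40} = 1, s_{41} = 38, s_{42} = 30, s_{43} = 40, s_{44} = 2, s_{45} = 24, s_{46} = 22, s_{47} = 50, s_{48} = 15, s_{49} = 46.
The sequence repeats with period 48.
The value 27 first appears (with j ≥ 2) at s_3.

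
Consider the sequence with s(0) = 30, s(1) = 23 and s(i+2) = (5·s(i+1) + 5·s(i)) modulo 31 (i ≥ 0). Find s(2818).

Listing terms: s(0) = 30; s(1) = 23; s(2) = 17; s(3) = 14; s(4) = 0; s(5) = 8; s(6) = 9; s(7) = 23; s(8) = 5; s(9) = 16; s(10) = 12; s(11) = 16; s(12) = 16; s(13) = 5; s(14) = 12; s(15) = 23; s(16) = 20; s(17) = 29; s(18) = 28; s(19) = 6; s(20) = 15; s(21) = 12; s(22) = 11; s(23) = 22; s(24) = 10; s(25) = 5; s(26) = 13; s(27) = 28; s(28) = 19; s(29) = 18; s(30) = 30; s(31) = 23.
Since (s(30), s(31)) = (s(0), s(1)) = (30, 23) (two consecutive terms determine the rest), the sequence is periodic with period 30.
(2818 - 0) mod 30 = 28, so s(2818) = s(28) = 19.

19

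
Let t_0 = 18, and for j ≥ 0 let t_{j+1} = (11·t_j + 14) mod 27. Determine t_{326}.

t_0 = 18, t_1 = 23, t_2 = 24, t_3 = 8, t_4 = 21, t_5 = 2, t_6 = 9, t_7 = 5, t_8 = 15, t_9 = 17, t_{10} = 12, t_{11} = 11, t_{12} = 0, t_{13} = 14, t_{14} = 6, t_{15} = 26, t_{16} = 3, t_{17} = 20, t_{18} = 18.
The sequence repeats with period 18.
So t_{326} = t_{0 + ((326-0) mod 18)} = t_2 = 24.

24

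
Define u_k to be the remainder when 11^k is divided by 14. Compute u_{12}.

u_0 = 1; u_1 = 11; u_2 = 9; u_3 = 1.
The sequence repeats with period 3.
(12 - 0) mod 3 = 0, so u_{12} = u_0 = 1.

1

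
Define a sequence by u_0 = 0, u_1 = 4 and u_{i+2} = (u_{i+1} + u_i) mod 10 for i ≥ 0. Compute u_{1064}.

2

We have u_0 = 0, u_1 = 4, u_2 = 4, u_3 = 8, u_4 = 2, u_5 = 0, u_6 = 2, u_7 = 2, u_8 = 4, u_9 = 6, u_{10} = 0, u_{11} = 6, u_{12} = 6, u_{13} = 2, u_{14} = 8, u_{15} = 0, u_{16} = 8, u_{17} = 8, u_{18} = 6, u_{19} = 4, u_{20} = 0, u_{21} = 4.
The sequence repeats with period 20.
(1064 - 0) mod 20 = 4, so u_{1064} = u_4 = 2.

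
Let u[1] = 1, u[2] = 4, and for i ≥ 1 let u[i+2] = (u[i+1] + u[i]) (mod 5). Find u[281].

Listing terms: u[1] = 1; u[2] = 4; u[3] = 0; u[4] = 4; u[5] = 4; u[6] = 3; u[7] = 2; u[8] = 0; u[9] = 2; u[10] = 2; u[11] = 4; u[12] = 1; u[13] = 0; u[14] = 1; u[15] = 1; u[16] = 2; u[17] = 3; u[18] = 0; u[19] = 3; u[20] = 3; u[21] = 1; u[22] = 4.
The sequence repeats with period 20.
So u[281] = u[1 + ((281-1) mod 20)] = u[1] = 1.

1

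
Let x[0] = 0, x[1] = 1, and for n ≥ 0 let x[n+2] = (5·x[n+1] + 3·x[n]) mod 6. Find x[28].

Computing terms: x[0] = 0, x[1] = 1, x[2] = 5, x[3] = 4, x[4] = 5, x[5] = 1, x[6] = 2, x[7] = 1, x[8] = 5.
Since (x[7], x[8]) = (x[1], x[2]) = (1, 5) (two consecutive terms determine the rest), the sequence is eventually periodic: after a pre-period of length 1 it cycles with period 6.
For n ≥ 1, x[n] depends only on (n - 1) mod 6. (28 - 1) mod 6 = 3, so x[28] = x[4] = 5.

5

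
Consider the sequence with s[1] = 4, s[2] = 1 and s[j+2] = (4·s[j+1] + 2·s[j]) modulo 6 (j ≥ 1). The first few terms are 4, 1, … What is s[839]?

Computing terms: s[1] = 4, s[2] = 1, s[3] = 0, s[4] = 2, s[5] = 2, s[6] = 0, s[7] = 4, s[8] = 4, s[9] = 0, s[10] = 2.
Since (s[9], s[10]) = (s[3], s[4]) = (0, 2) (two consecutive terms determine the rest), the sequence is eventually periodic: after a pre-period of length 2 it cycles with period 6.
For j ≥ 3, s[j] depends only on (j - 3) mod 6. (839 - 3) mod 6 = 2, so s[839] = s[5] = 2.

2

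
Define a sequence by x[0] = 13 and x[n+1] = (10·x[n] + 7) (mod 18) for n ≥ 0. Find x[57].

x[0] = 13; x[1] = 11; x[2] = 9; x[3] = 7; x[4] = 5; x[5] = 3; x[6] = 1; x[7] = 17; x[8] = 15; x[9] = 13.
Since x[9] = x[0] = 13, the sequence is periodic with period 9.
So x[57] = x[0 + ((57-0) mod 9)] = x[3] = 7.

7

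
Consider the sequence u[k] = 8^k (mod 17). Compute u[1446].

4

Computing terms: u[1] = 8; u[2] = 13; u[3] = 2; u[4] = 16; u[5] = 9; u[6] = 4; u[7] = 15; u[8] = 1; u[9] = 8.
The sequence repeats with period 8.
(1446 - 1) mod 8 = 5, so u[1446] = u[6] = 4.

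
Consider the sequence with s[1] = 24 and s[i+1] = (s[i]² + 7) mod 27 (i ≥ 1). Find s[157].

Listing terms: s[1] = 24; s[2] = 16; s[3] = 20; s[4] = 2; s[5] = 11; s[6] = 20.
Since s[6] = s[3] = 20, the sequence is eventually periodic: after a pre-period of length 2 it cycles with period 3.
For i ≥ 3, s[i] depends only on (i - 3) mod 3. (157 - 3) mod 3 = 1, so s[157] = s[4] = 2.

2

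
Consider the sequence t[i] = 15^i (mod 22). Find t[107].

5

We have t[1] = 15; t[2] = 5; t[3] = 9; t[4] = 3; t[5] = 1; t[6] = 15.
Since t[6] = t[1] = 15, the sequence is periodic with period 5.
(107 - 1) mod 5 = 1, so t[107] = t[2] = 5.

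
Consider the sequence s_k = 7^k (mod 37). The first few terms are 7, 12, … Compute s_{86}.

9

Listing terms: s_1 = 7,  s_2 = 12,  s_3 = 10,  s_4 = 33,  s_5 = 9,  s_6 = 26,  s_7 = 34,  s_8 = 16,  s_9 = 1,  s_{10} = 7.
Since s_{10} = s_1 = 7, the sequence is periodic with period 9.
So s_{86} = s_{1 + ((86-1) mod 9)} = s_5 = 9.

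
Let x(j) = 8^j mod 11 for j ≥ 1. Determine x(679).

7

Listing terms: x(1) = 8,  x(2) = 9,  x(3) = 6,  x(4) = 4,  x(5) = 10,  x(6) = 3,  x(7) = 2,  x(8) = 5,  x(9) = 7,  x(10) = 1,  x(11) = 8.
Since x(11) = x(1) = 8, the sequence is periodic with period 10.
So x(679) = x(1 + ((679-1) mod 10)) = x(9) = 7.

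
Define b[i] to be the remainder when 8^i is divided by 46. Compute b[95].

We have b[0] = 1; b[1] = 8; b[2] = 18; b[3] = 6; b[4] = 2; b[5] = 16; b[6] = 36; b[7] = 12; b[8] = 4; b[9] = 32; b[10] = 26; b[11] = 24; b[12] = 8.
Since b[12] = b[1] = 8, the sequence is eventually periodic: after a pre-period of length 1 it cycles with period 11.
For i ≥ 1, b[i] depends only on (i - 1) mod 11. (95 - 1) mod 11 = 6, so b[95] = b[7] = 12.

12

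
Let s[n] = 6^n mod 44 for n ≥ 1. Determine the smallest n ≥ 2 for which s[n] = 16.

s[1] = 6; s[2] = 36; s[3] = 40; s[4] = 20; s[5] = 32; s[6] = 16; s[7] = 8; s[8] = 4; s[9] = 24; s[10] = 12; s[11] = 28; s[12] = 36.
Since s[12] = s[2] = 36, the sequence is eventually periodic: after a pre-period of length 1 it cycles with period 10.
The value 16 first appears (with n ≥ 2) at s[6].

6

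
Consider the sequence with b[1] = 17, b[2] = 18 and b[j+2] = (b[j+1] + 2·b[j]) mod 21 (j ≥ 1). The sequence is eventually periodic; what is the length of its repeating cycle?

6

Listing terms: b[1] = 17,  b[2] = 18,  b[3] = 10,  b[4] = 4,  b[5] = 3,  b[6] = 11,  b[7] = 17,  b[8] = 18.
The sequence repeats with period 6.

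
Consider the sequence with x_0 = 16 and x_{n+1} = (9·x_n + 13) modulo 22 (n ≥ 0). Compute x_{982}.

x_0 = 16; x_1 = 3; x_2 = 18; x_3 = 21; x_4 = 4; x_5 = 5; x_6 = 14; x_7 = 7; x_8 = 10; x_9 = 15; x_{10} = 16.
The sequence repeats with period 10.
So x_{982} = x_{0 + ((982-0) mod 10)} = x_2 = 18.

18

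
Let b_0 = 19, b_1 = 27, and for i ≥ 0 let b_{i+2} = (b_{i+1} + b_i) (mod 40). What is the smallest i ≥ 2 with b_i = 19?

12

b_0 = 19, b_1 = 27, b_2 = 6, b_3 = 33, b_4 = 39, b_5 = 32, b_6 = 31, b_7 = 23, b_8 = 14, b_9 = 37, b_{10} = 11, b_{11} = 8, b_{12} = 19, b_{13} = 27.
Since (b_{12}, b_{13}) = (b_0, b_1) = (19, 27) (two consecutive terms determine the rest), the sequence is periodic with period 12.
The value 19 next appears (with i ≥ 2) at b_{12}.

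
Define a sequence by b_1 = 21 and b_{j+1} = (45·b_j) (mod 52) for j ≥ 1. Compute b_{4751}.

We have b_1 = 21, b_2 = 9, b_3 = 41, b_4 = 25, b_5 = 33, b_6 = 29, b_7 = 5, b_8 = 17, b_9 = 37, b_{10} = 1, b_{11} = 45, b_{12} = 49, b_{13} = 21.
The sequence repeats with period 12.
(4751 - 1) mod 12 = 10, so b_{4751} = b_{11} = 45.

45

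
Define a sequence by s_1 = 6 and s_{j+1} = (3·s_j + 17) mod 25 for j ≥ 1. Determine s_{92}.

23

s_1 = 6; s_2 = 10; s_3 = 22; s_4 = 8; s_5 = 16; s_6 = 15; s_7 = 12; s_8 = 3; s_9 = 1; s_{10} = 20; s_{11} = 2; s_{12} = 23; s_{13} = 11; s_{14} = 0; s_{15} = 17; s_{16} = 18; s_{17} = 21; s_{18} = 5; s_{19} = 7; s_{20} = 13; s_{21} = 6.
Since s_{21} = s_1 = 6, the sequence is periodic with period 20.
(92 - 1) mod 20 = 11, so s_{92} = s_{12} = 23.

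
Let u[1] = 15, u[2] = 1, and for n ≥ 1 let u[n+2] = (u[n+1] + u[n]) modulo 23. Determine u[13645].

Computing terms: u[1] = 15, u[2] = 1, u[3] = 16, u[4] = 17, u[5] = 10, u[6] = 4, u[7] = 14, u[8] = 18, u[9] = 9, u[10] = 4, u[11] = 13, u[12] = 17, u[13] = 7, u[14] = 1, u[15] = 8, u[16] = 9, u[17] = 17, u[18] = 3, u[19] = 20, u[20] = 0, u[21] = 20, u[22] = 20, u[23] = 17, u[24] = 14, u[25] = 8, u[26] = 22, u[27] = 7, u[28] = 6, u[29] = 13, u[30] = 19, u[31] = 9, u[32] = 5, u[33] = 14, u[34] = 19, u[35] = 10, u[36] = 6, u[37] = 16, u[38] = 22, u[39] = 15, u[40] = 14, u[41] = 6, u[42] = 20, u[43] = 3, u[44] = 0, u[45] = 3, u[46] = 3, u[47] = 6, u[48] = 9, u[49] = 15, u[50] = 1.
Since (u[49], u[50]) = (u[1], u[2]) = (15, 1) (two consecutive terms determine the rest), the sequence is periodic with period 48.
(13645 - 1) mod 48 = 12, so u[13645] = u[13] = 7.

7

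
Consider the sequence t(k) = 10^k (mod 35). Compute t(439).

We have t(0) = 1; t(1) = 10; t(2) = 30; t(3) = 20; t(4) = 25; t(5) = 5; t(6) = 15; t(7) = 10.
Since t(7) = t(1) = 10, the sequence is eventually periodic: after a pre-period of length 1 it cycles with period 6.
For k ≥ 1, t(k) depends only on (k - 1) mod 6. (439 - 1) mod 6 = 0, so t(439) = t(1) = 10.

10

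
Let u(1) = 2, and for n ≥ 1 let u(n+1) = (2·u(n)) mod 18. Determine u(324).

10

We have u(1) = 2, u(2) = 4, u(3) = 8, u(4) = 16, u(5) = 14, u(6) = 10, u(7) = 2.
The sequence repeats with period 6.
So u(324) = u(1 + ((324-1) mod 6)) = u(6) = 10.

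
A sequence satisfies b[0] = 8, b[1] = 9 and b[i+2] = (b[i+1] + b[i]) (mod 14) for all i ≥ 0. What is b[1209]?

12

b[0] = 8,  b[1] = 9,  b[2] = 3,  b[3] = 12,  b[4] = 1,  b[5] = 13,  b[6] = 0,  b[7] = 13,  b[8] = 13,  b[9] = 12,  b[10] = 11,  b[11] = 9,  b[12] = 6,  b[13] = 1,  b[14] = 7,  b[15] = 8,  b[16] = 1,  b[17] = 9,  b[18] = 10,  b[19] = 5,  b[20] = 1,  b[21] = 6,  b[22] = 7,  b[23] = 13,  b[24] = 6,  b[25] = 5,  b[26] = 11,  b[27] = 2,  b[28] = 13,  b[29] = 1,  b[30] = 0,  b[31] = 1,  b[32] = 1,  b[33] = 2,  b[34] = 3,  b[35] = 5,  b[36] = 8,  b[37] = 13,  b[38] = 7,  b[39] = 6,  b[40] = 13,  b[41] = 5,  b[42] = 4,  b[43] = 9,  b[44] = 13,  b[45] = 8,  b[46] = 7,  b[47] = 1,  b[48] = 8,  b[49] = 9.
The sequence repeats with period 48.
(1209 - 0) mod 48 = 9, so b[1209] = b[9] = 12.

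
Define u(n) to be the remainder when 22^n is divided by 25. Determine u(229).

17

We have u(0) = 1; u(1) = 22; u(2) = 9; u(3) = 23; u(4) = 6; u(5) = 7; u(6) = 4; u(7) = 13; u(8) = 11; u(9) = 17; u(10) = 24; u(11) = 3; u(12) = 16; u(13) = 2; u(14) = 19; u(15) = 18; u(16) = 21; u(17) = 12; u(18) = 14; u(19) = 8; u(20) = 1.
Since u(20) = u(0) = 1, the sequence is periodic with period 20.
(229 - 0) mod 20 = 9, so u(229) = u(9) = 17.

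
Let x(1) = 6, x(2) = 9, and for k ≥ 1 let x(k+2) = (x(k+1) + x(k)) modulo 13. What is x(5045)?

Listing terms: x(1) = 6, x(2) = 9, x(3) = 2, x(4) = 11, x(5) = 0, x(6) = 11, x(7) = 11, x(8) = 9, x(9) = 7, x(10) = 3, x(11) = 10, x(12) = 0, x(13) = 10, x(14) = 10, x(15) = 7, x(16) = 4, x(17) = 11, x(18) = 2, x(19) = 0, x(20) = 2, x(21) = 2, x(22) = 4, x(23) = 6, x(24) = 10, x(25) = 3, x(26) = 0, x(27) = 3, x(28) = 3, x(29) = 6, x(30) = 9.
Since (x(29), x(30)) = (x(1), x(2)) = (6, 9) (two consecutive terms determine the rest), the sequence is periodic with period 28.
So x(5045) = x(1 + ((5045-1) mod 28)) = x(5) = 0.

0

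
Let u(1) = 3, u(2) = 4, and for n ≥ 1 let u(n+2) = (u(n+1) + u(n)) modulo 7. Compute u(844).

3

We have u(1) = 3; u(2) = 4; u(3) = 0; u(4) = 4; u(5) = 4; u(6) = 1; u(7) = 5; u(8) = 6; u(9) = 4; u(10) = 3; u(11) = 0; u(12) = 3; u(13) = 3; u(14) = 6; u(15) = 2; u(16) = 1; u(17) = 3; u(18) = 4.
The sequence repeats with period 16.
So u(844) = u(1 + ((844-1) mod 16)) = u(12) = 3.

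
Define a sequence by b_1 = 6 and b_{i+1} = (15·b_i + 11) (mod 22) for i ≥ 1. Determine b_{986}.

17

b_1 = 6, b_2 = 13, b_3 = 8, b_4 = 21, b_5 = 18, b_6 = 17, b_7 = 2, b_8 = 19, b_9 = 10, b_{10} = 7, b_{11} = 6.
The sequence repeats with period 10.
(986 - 1) mod 10 = 5, so b_{986} = b_6 = 17.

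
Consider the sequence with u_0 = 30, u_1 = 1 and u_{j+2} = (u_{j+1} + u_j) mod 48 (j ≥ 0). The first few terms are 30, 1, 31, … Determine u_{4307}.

11

Computing terms: u_0 = 30, u_1 = 1, u_2 = 31, u_3 = 32, u_4 = 15, u_5 = 47, u_6 = 14, u_7 = 13, u_8 = 27, u_9 = 40, u_{10} = 19, u_{11} = 11, u_{12} = 30, u_{13} = 41, u_{14} = 23, u_{15} = 16, u_{16} = 39, u_{17} = 7, u_{18} = 46, u_{19} = 5, u_{20} = 3, u_{21} = 8, u_{22} = 11, u_{23} = 19, u_{24} = 30, u_{25} = 1.
The sequence repeats with period 24.
(4307 - 0) mod 24 = 11, so u_{4307} = u_{11} = 11.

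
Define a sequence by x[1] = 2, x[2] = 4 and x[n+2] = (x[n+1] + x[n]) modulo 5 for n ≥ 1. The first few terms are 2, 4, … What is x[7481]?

2

We have x[1] = 2; x[2] = 4; x[3] = 1; x[4] = 0; x[5] = 1; x[6] = 1; x[7] = 2; x[8] = 3; x[9] = 0; x[10] = 3; x[11] = 3; x[12] = 1; x[13] = 4; x[14] = 0; x[15] = 4; x[16] = 4; x[17] = 3; x[18] = 2; x[19] = 0; x[20] = 2; x[21] = 2; x[22] = 4.
Since (x[21], x[22]) = (x[1], x[2]) = (2, 4) (two consecutive terms determine the rest), the sequence is periodic with period 20.
(7481 - 1) mod 20 = 0, so x[7481] = x[1] = 2.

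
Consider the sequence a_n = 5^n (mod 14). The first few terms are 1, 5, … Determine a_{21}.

Listing terms: a_0 = 1,  a_1 = 5,  a_2 = 11,  a_3 = 13,  a_4 = 9,  a_5 = 3,  a_6 = 1.
The sequence repeats with period 6.
(21 - 0) mod 6 = 3, so a_{21} = a_3 = 13.

13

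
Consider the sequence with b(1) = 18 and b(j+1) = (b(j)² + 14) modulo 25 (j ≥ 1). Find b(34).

b(1) = 18; b(2) = 13; b(3) = 8; b(4) = 3; b(5) = 23; b(6) = 18.
Since b(6) = b(1) = 18, the sequence is periodic with period 5.
So b(34) = b(1 + ((34-1) mod 5)) = b(4) = 3.

3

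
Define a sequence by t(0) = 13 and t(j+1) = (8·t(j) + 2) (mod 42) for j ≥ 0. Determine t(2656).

40

Listing terms: t(0) = 13,  t(1) = 22,  t(2) = 10,  t(3) = 40,  t(4) = 28,  t(5) = 16,  t(6) = 4,  t(7) = 34,  t(8) = 22.
Since t(8) = t(1) = 22, the sequence is eventually periodic: after a pre-period of length 1 it cycles with period 7.
For j ≥ 1, t(j) depends only on (j - 1) mod 7. (2656 - 1) mod 7 = 2, so t(2656) = t(3) = 40.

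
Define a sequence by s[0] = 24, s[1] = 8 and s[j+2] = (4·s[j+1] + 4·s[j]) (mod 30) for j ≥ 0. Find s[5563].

We have s[0] = 24; s[1] = 8; s[2] = 8; s[3] = 4; s[4] = 18; s[5] = 28; s[6] = 4; s[7] = 8; s[8] = 18; s[9] = 14; s[10] = 8; s[11] = 28; s[12] = 24; s[13] = 28; s[14] = 28; s[15] = 14; s[16] = 18; s[17] = 8; s[18] = 14; s[19] = 28; s[20] = 18; s[21] = 4; s[22] = 28; s[23] = 8; s[24] = 24; s[25] = 8.
The sequence repeats with period 24.
(5563 - 0) mod 24 = 19, so s[5563] = s[19] = 28.

28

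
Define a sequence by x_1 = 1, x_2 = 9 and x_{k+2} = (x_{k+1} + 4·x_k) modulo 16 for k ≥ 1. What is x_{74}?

x_1 = 1,  x_2 = 9,  x_3 = 13,  x_4 = 1,  x_5 = 5,  x_6 = 9,  x_7 = 13.
Since (x_6, x_7) = (x_2, x_3) = (9, 13) (two consecutive terms determine the rest), the sequence is eventually periodic: after a pre-period of length 1 it cycles with period 4.
For k ≥ 2, x_k depends only on (k - 2) mod 4. (74 - 2) mod 4 = 0, so x_{74} = x_2 = 9.

9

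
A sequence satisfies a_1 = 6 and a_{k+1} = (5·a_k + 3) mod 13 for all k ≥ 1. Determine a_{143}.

12

We have a_1 = 6, a_2 = 7, a_3 = 12, a_4 = 11, a_5 = 6.
Since a_5 = a_1 = 6, the sequence is periodic with period 4.
So a_{143} = a_{1 + ((143-1) mod 4)} = a_3 = 12.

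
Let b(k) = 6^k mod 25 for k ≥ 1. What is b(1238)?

16

b(1) = 6, b(2) = 11, b(3) = 16, b(4) = 21, b(5) = 1, b(6) = 6.
Since b(6) = b(1) = 6, the sequence is periodic with period 5.
So b(1238) = b(1 + ((1238-1) mod 5)) = b(3) = 16.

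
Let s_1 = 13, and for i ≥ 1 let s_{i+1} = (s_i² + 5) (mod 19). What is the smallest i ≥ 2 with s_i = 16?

6

We have s_1 = 13; s_2 = 3; s_3 = 14; s_4 = 11; s_5 = 12; s_6 = 16; s_7 = 14.
Since s_7 = s_3 = 14, the sequence is eventually periodic: after a pre-period of length 2 it cycles with period 4.
The value 16 first appears (with i ≥ 2) at s_6.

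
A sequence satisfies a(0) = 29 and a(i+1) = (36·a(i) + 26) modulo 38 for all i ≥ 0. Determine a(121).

We have a(0) = 29, a(1) = 6, a(2) = 14, a(3) = 36, a(4) = 30, a(5) = 4, a(6) = 18, a(7) = 28, a(8) = 8, a(9) = 10, a(10) = 6.
Since a(10) = a(1) = 6, the sequence is eventually periodic: after a pre-period of length 1 it cycles with period 9.
For i ≥ 1, a(i) depends only on (i - 1) mod 9. (121 - 1) mod 9 = 3, so a(121) = a(4) = 30.

30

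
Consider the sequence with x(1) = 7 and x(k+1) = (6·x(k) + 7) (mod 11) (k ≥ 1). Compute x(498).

We have x(1) = 7; x(2) = 5; x(3) = 4; x(4) = 9; x(5) = 6; x(6) = 10; x(7) = 1; x(8) = 2; x(9) = 8; x(10) = 0; x(11) = 7.
The sequence repeats with period 10.
(498 - 1) mod 10 = 7, so x(498) = x(8) = 2.

2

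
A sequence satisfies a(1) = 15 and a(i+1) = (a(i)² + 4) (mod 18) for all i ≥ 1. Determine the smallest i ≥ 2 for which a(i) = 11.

Computing terms: a(1) = 15, a(2) = 13, a(3) = 11, a(4) = 17, a(5) = 5, a(6) = 11.
Since a(6) = a(3) = 11, the sequence is eventually periodic: after a pre-period of length 2 it cycles with period 3.
The value 11 first appears (with i ≥ 2) at a(3).

3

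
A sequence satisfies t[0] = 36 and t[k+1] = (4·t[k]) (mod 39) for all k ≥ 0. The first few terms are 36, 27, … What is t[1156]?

We have t[0] = 36; t[1] = 27; t[2] = 30; t[3] = 3; t[4] = 12; t[5] = 9; t[6] = 36.
The sequence repeats with period 6.
(1156 - 0) mod 6 = 4, so t[1156] = t[4] = 12.

12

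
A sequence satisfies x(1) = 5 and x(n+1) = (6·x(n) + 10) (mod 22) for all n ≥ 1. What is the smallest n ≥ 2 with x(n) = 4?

Computing terms: x(1) = 5, x(2) = 18, x(3) = 8, x(4) = 14, x(5) = 6, x(6) = 2, x(7) = 0, x(8) = 10, x(9) = 4, x(10) = 12, x(11) = 16, x(12) = 18.
Since x(12) = x(2) = 18, the sequence is eventually periodic: after a pre-period of length 1 it cycles with period 10.
The value 4 first appears (with n ≥ 2) at x(9).

9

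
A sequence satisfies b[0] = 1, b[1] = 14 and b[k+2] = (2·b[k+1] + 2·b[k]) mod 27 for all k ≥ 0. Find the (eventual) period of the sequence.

We have b[0] = 1, b[1] = 14, b[2] = 3, b[3] = 7, b[4] = 20, b[5] = 0, b[6] = 13, b[7] = 26, b[8] = 24, b[9] = 19, b[10] = 5, b[11] = 21, b[12] = 25, b[13] = 11, b[14] = 18, b[15] = 4, b[16] = 17, b[17] = 15, b[18] = 10, b[19] = 23, b[20] = 12, b[21] = 16, b[22] = 2, b[23] = 9, b[24] = 22, b[25] = 8, b[26] = 6, b[27] = 1, b[28] = 14.
The sequence repeats with period 27.

27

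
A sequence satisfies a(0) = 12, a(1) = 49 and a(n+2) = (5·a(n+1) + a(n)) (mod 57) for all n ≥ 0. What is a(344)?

27

We have a(0) = 12; a(1) = 49; a(2) = 29; a(3) = 23; a(4) = 30; a(5) = 2; a(6) = 40; a(7) = 31; a(8) = 24; a(9) = 37; a(10) = 38; a(11) = 56; a(12) = 33; a(13) = 50; a(14) = 55; a(15) = 40; a(16) = 27; a(17) = 4; a(18) = 47; a(19) = 11; a(20) = 45; a(21) = 8; a(22) = 28; a(23) = 34; a(24) = 27; a(25) = 55; a(26) = 17; a(27) = 26; a(28) = 33; a(29) = 20; a(30) = 19; a(31) = 1; a(32) = 24; a(33) = 7; a(34) = 2; a(35) = 17; a(36) = 30; a(37) = 53; a(38) = 10; a(39) = 46; a(40) = 12; a(41) = 49.
The sequence repeats with period 40.
So a(344) = a(0 + ((344-0) mod 40)) = a(24) = 27.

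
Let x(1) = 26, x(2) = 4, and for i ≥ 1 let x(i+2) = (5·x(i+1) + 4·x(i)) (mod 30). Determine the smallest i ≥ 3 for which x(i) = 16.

5

x(1) = 26; x(2) = 4; x(3) = 4; x(4) = 6; x(5) = 16; x(6) = 14; x(7) = 14; x(8) = 6; x(9) = 26; x(10) = 4.
Since (x(9), x(10)) = (x(1), x(2)) = (26, 4) (two consecutive terms determine the rest), the sequence is periodic with period 8.
The value 16 first appears (with i ≥ 3) at x(5).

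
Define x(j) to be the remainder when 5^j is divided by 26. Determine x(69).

x(1) = 5; x(2) = 25; x(3) = 21; x(4) = 1; x(5) = 5.
Since x(5) = x(1) = 5, the sequence is periodic with period 4.
So x(69) = x(1 + ((69-1) mod 4)) = x(1) = 5.

5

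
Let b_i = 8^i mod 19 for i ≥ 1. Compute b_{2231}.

We have b_1 = 8; b_2 = 7; b_3 = 18; b_4 = 11; b_5 = 12; b_6 = 1; b_7 = 8.
The sequence repeats with period 6.
So b_{2231} = b_{1 + ((2231-1) mod 6)} = b_5 = 12.

12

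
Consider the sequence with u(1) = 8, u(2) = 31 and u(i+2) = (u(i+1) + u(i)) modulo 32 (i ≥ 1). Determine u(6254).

23

Computing terms: u(1) = 8,  u(2) = 31,  u(3) = 7,  u(4) = 6,  u(5) = 13,  u(6) = 19,  u(7) = 0,  u(8) = 19,  u(9) = 19,  u(10) = 6,  u(11) = 25,  u(12) = 31,  u(13) = 24,  u(14) = 23,  u(15) = 15,  u(16) = 6,  u(17) = 21,  u(18) = 27,  u(19) = 16,  u(20) = 11,  u(21) = 27,  u(22) = 6,  u(23) = 1,  u(24) = 7,  u(25) = 8,  u(26) = 15,  u(27) = 23,  u(28) = 6,  u(29) = 29,  u(30) = 3,  u(31) = 0,  u(32) = 3,  u(33) = 3,  u(34) = 6,  u(35) = 9,  u(36) = 15,  u(37) = 24,  u(38) = 7,  u(39) = 31,  u(40) = 6,  u(41) = 5,  u(42) = 11,  u(43) = 16,  u(44) = 27,  u(45) = 11,  u(46) = 6,  u(47) = 17,  u(48) = 23,  u(49) = 8,  u(50) = 31.
Since (u(49), u(50)) = (u(1), u(2)) = (8, 31) (two consecutive terms determine the rest), the sequence is periodic with period 48.
So u(6254) = u(1 + ((6254-1) mod 48)) = u(14) = 23.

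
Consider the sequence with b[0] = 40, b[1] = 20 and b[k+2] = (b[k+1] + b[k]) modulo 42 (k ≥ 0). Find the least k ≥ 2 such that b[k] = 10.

5

Listing terms: b[0] = 40; b[1] = 20; b[2] = 18; b[3] = 38; b[4] = 14; b[5] = 10; b[6] = 24; b[7] = 34; b[8] = 16; b[9] = 8; b[10] = 24; b[11] = 32; b[12] = 14; b[13] = 4; b[14] = 18; b[15] = 22; b[16] = 40; b[17] = 20.
Since (b[16], b[17]) = (b[0], b[1]) = (40, 20) (two consecutive terms determine the rest), the sequence is periodic with period 16.
The value 10 first appears (with k ≥ 2) at b[5].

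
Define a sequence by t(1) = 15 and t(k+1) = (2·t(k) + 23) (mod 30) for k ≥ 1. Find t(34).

t(1) = 15; t(2) = 23; t(3) = 9; t(4) = 11; t(5) = 15.
The sequence repeats with period 4.
(34 - 1) mod 4 = 1, so t(34) = t(2) = 23.

23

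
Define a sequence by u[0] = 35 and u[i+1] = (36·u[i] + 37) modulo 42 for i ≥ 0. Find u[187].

31

Listing terms: u[0] = 35; u[1] = 37; u[2] = 25; u[3] = 13; u[4] = 1; u[5] = 31; u[6] = 19; u[7] = 7; u[8] = 37.
Since u[8] = u[1] = 37, the sequence is eventually periodic: after a pre-period of length 1 it cycles with period 7.
For i ≥ 1, u[i] depends only on (i - 1) mod 7. (187 - 1) mod 7 = 4, so u[187] = u[5] = 31.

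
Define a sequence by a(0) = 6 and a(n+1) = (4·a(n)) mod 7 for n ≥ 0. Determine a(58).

3

a(0) = 6,  a(1) = 3,  a(2) = 5,  a(3) = 6.
The sequence repeats with period 3.
(58 - 0) mod 3 = 1, so a(58) = a(1) = 3.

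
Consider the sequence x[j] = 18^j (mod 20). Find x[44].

16

x[0] = 1, x[1] = 18, x[2] = 4, x[3] = 12, x[4] = 16, x[5] = 8, x[6] = 4.
Since x[6] = x[2] = 4, the sequence is eventually periodic: after a pre-period of length 2 it cycles with period 4.
For j ≥ 2, x[j] depends only on (j - 2) mod 4. (44 - 2) mod 4 = 2, so x[44] = x[4] = 16.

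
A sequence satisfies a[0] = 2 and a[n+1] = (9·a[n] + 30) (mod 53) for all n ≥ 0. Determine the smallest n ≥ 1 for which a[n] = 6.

23

Listing terms: a[0] = 2; a[1] = 48; a[2] = 38; a[3] = 1; a[4] = 39; a[5] = 10; a[6] = 14; a[7] = 50; a[8] = 3; a[9] = 4; a[10] = 13; a[11] = 41; a[12] = 28; a[13] = 17; a[14] = 24; a[15] = 34; a[16] = 18; a[17] = 33; a[18] = 9; a[19] = 5; a[20] = 22; a[21] = 16; a[22] = 15; a[23] = 6; a[24] = 31; a[25] = 44; a[26] = 2.
The sequence repeats with period 26.
The value 6 first appears (with n ≥ 1) at a[23].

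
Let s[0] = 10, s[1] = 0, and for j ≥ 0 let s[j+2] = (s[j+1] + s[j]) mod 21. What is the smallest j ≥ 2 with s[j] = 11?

15

Listing terms: s[0] = 10,  s[1] = 0,  s[2] = 10,  s[3] = 10,  s[4] = 20,  s[5] = 9,  s[6] = 8,  s[7] = 17,  s[8] = 4,  s[9] = 0,  s[10] = 4,  s[11] = 4,  s[12] = 8,  s[13] = 12,  s[14] = 20,  s[15] = 11,  s[16] = 10,  s[17] = 0.
Since (s[16], s[17]) = (s[0], s[1]) = (10, 0) (two consecutive terms determine the rest), the sequence is periodic with period 16.
The value 11 first appears (with j ≥ 2) at s[15].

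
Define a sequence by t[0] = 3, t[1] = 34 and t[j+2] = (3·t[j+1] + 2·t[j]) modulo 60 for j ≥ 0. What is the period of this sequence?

t[0] = 3, t[1] = 34, t[2] = 48, t[3] = 32, t[4] = 12, t[5] = 40, t[6] = 24, t[7] = 32, t[8] = 24, t[9] = 16, t[10] = 36, t[11] = 20, t[12] = 12, t[13] = 16, t[14] = 12, t[15] = 8, t[16] = 48, t[17] = 40, t[18] = 36, t[19] = 8, t[20] = 36, t[21] = 4, t[22] = 24, t[23] = 20, t[24] = 48, t[25] = 4, t[26] = 48, t[27] = 32.
Since (t[26], t[27]) = (t[2], t[3]) = (48, 32) (two consecutive terms determine the rest), the sequence is eventually periodic: after a pre-period of length 2 it cycles with period 24.

24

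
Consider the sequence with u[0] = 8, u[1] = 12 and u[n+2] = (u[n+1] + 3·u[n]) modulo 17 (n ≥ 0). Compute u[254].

6

Computing terms: u[0] = 8,  u[1] = 12,  u[2] = 2,  u[3] = 4,  u[4] = 10,  u[5] = 5,  u[6] = 1,  u[7] = 16,  u[8] = 2,  u[9] = 16,  u[10] = 5,  u[11] = 2,  u[12] = 0,  u[13] = 6,  u[14] = 6,  u[15] = 7,  u[16] = 8,  u[17] = 12.
The sequence repeats with period 16.
(254 - 0) mod 16 = 14, so u[254] = u[14] = 6.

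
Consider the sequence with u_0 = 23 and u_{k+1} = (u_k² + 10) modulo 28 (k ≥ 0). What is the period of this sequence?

Computing terms: u_0 = 23, u_1 = 7, u_2 = 3, u_3 = 19, u_4 = 7.
Since u_4 = u_1 = 7, the sequence is eventually periodic: after a pre-period of length 1 it cycles with period 3.

3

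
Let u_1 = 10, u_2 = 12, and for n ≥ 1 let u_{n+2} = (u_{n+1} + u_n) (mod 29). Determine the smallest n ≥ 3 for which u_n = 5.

u_1 = 10; u_2 = 12; u_3 = 22; u_4 = 5; u_5 = 27; u_6 = 3; u_7 = 1; u_8 = 4; u_9 = 5; u_{10} = 9; u_{11} = 14; u_{12} = 23; u_{13} = 8; u_{14} = 2; u_{15} = 10; u_{16} = 12.
The sequence repeats with period 14.
The value 5 first appears (with n ≥ 3) at u_4.

4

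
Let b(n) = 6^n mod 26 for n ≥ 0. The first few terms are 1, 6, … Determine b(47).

b(0) = 1,  b(1) = 6,  b(2) = 10,  b(3) = 8,  b(4) = 22,  b(5) = 2,  b(6) = 12,  b(7) = 20,  b(8) = 16,  b(9) = 18,  b(10) = 4,  b(11) = 24,  b(12) = 14,  b(13) = 6.
Since b(13) = b(1) = 6, the sequence is eventually periodic: after a pre-period of length 1 it cycles with period 12.
For n ≥ 1, b(n) depends only on (n - 1) mod 12. (47 - 1) mod 12 = 10, so b(47) = b(11) = 24.

24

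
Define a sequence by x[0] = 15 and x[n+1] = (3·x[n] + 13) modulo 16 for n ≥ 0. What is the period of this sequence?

8

Computing terms: x[0] = 15; x[1] = 10; x[2] = 11; x[3] = 14; x[4] = 7; x[5] = 2; x[6] = 3; x[7] = 6; x[8] = 15.
Since x[8] = x[0] = 15, the sequence is periodic with period 8.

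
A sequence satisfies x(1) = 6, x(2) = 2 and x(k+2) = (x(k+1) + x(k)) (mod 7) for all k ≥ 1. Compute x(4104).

4

Computing terms: x(1) = 6; x(2) = 2; x(3) = 1; x(4) = 3; x(5) = 4; x(6) = 0; x(7) = 4; x(8) = 4; x(9) = 1; x(10) = 5; x(11) = 6; x(12) = 4; x(13) = 3; x(14) = 0; x(15) = 3; x(16) = 3; x(17) = 6; x(18) = 2.
The sequence repeats with period 16.
So x(4104) = x(1 + ((4104-1) mod 16)) = x(8) = 4.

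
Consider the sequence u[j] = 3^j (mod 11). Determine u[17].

Computing terms: u[1] = 3,  u[2] = 9,  u[3] = 5,  u[4] = 4,  u[5] = 1,  u[6] = 3.
The sequence repeats with period 5.
(17 - 1) mod 5 = 1, so u[17] = u[2] = 9.

9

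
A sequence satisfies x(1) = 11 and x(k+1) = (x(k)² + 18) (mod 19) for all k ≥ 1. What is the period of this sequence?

We have x(1) = 11,  x(2) = 6,  x(3) = 16,  x(4) = 8,  x(5) = 6.
Since x(5) = x(2) = 6, the sequence is eventually periodic: after a pre-period of length 1 it cycles with period 3.

3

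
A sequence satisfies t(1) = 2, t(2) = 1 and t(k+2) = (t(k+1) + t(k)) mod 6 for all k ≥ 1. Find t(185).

5

t(1) = 2; t(2) = 1; t(3) = 3; t(4) = 4; t(5) = 1; t(6) = 5; t(7) = 0; t(8) = 5; t(9) = 5; t(10) = 4; t(11) = 3; t(12) = 1; t(13) = 4; t(14) = 5; t(15) = 3; t(16) = 2; t(17) = 5; t(18) = 1; t(19) = 0; t(20) = 1; t(21) = 1; t(22) = 2; t(23) = 3; t(24) = 5; t(25) = 2; t(26) = 1.
The sequence repeats with period 24.
So t(185) = t(1 + ((185-1) mod 24)) = t(17) = 5.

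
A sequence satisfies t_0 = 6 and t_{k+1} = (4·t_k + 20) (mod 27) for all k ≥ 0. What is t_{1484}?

Computing terms: t_0 = 6; t_1 = 17; t_2 = 7; t_3 = 21; t_4 = 23; t_5 = 4; t_6 = 9; t_7 = 2; t_8 = 1; t_9 = 24; t_{10} = 8; t_{11} = 25; t_{12} = 12; t_{13} = 14; t_{14} = 22; t_{15} = 0; t_{16} = 20; t_{17} = 19; t_{18} = 15; t_{19} = 26; t_{20} = 16; t_{21} = 3; t_{22} = 5; t_{23} = 13; t_{24} = 18; t_{25} = 11; t_{26} = 10; t_{27} = 6.
The sequence repeats with period 27.
So t_{1484} = t_{0 + ((1484-0) mod 27)} = t_{26} = 10.

10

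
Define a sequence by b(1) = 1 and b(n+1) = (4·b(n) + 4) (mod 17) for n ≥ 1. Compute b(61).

1

b(1) = 1,  b(2) = 8,  b(3) = 2,  b(4) = 12,  b(5) = 1.
Since b(5) = b(1) = 1, the sequence is periodic with period 4.
So b(61) = b(1 + ((61-1) mod 4)) = b(1) = 1.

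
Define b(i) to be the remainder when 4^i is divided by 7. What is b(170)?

b(0) = 1; b(1) = 4; b(2) = 2; b(3) = 1.
The sequence repeats with period 3.
(170 - 0) mod 3 = 2, so b(170) = b(2) = 2.

2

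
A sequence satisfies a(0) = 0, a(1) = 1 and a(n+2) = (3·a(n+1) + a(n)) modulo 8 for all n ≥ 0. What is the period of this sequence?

12

We have a(0) = 0, a(1) = 1, a(2) = 3, a(3) = 2, a(4) = 1, a(5) = 5, a(6) = 0, a(7) = 5, a(8) = 7, a(9) = 2, a(10) = 5, a(11) = 1, a(12) = 0, a(13) = 1.
Since (a(12), a(13)) = (a(0), a(1)) = (0, 1) (two consecutive terms determine the rest), the sequence is periodic with period 12.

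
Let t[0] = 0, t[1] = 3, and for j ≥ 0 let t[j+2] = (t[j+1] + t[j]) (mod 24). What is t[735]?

t[0] = 0, t[1] = 3, t[2] = 3, t[3] = 6, t[4] = 9, t[5] = 15, t[6] = 0, t[7] = 15, t[8] = 15, t[9] = 6, t[10] = 21, t[11] = 3, t[12] = 0, t[13] = 3.
Since (t[12], t[13]) = (t[0], t[1]) = (0, 3) (two consecutive terms determine the rest), the sequence is periodic with period 12.
So t[735] = t[0 + ((735-0) mod 12)] = t[3] = 6.

6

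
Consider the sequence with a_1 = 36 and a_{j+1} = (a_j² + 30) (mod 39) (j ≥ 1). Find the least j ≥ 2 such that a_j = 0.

2

a_1 = 36; a_2 = 0; a_3 = 30; a_4 = 33; a_5 = 27; a_6 = 18; a_7 = 3; a_8 = 0.
Since a_8 = a_2 = 0, the sequence is eventually periodic: after a pre-period of length 1 it cycles with period 6.
The value 0 first appears (with j ≥ 2) at a_2.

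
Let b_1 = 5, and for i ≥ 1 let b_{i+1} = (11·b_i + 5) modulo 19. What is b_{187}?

5

We have b_1 = 5; b_2 = 3; b_3 = 0; b_4 = 5.
Since b_4 = b_1 = 5, the sequence is periodic with period 3.
(187 - 1) mod 3 = 0, so b_{187} = b_1 = 5.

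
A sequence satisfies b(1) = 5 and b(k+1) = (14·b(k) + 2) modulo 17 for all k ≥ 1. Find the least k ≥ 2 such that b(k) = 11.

11

Computing terms: b(1) = 5; b(2) = 4; b(3) = 7; b(4) = 15; b(5) = 8; b(6) = 12; b(7) = 0; b(8) = 2; b(9) = 13; b(10) = 14; b(11) = 11; b(12) = 3; b(13) = 10; b(14) = 6; b(15) = 1; b(16) = 16; b(17) = 5.
Since b(17) = b(1) = 5, the sequence is periodic with period 16.
The value 11 first appears (with k ≥ 2) at b(11).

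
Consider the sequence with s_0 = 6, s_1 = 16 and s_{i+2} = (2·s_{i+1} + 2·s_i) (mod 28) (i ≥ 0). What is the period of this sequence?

48

s_0 = 6,  s_1 = 16,  s_2 = 16,  s_3 = 8,  s_4 = 20,  s_5 = 0,  s_6 = 12,  s_7 = 24,  s_8 = 16,  s_9 = 24,  s_{10} = 24,  s_{11} = 12,  s_{12} = 16,  s_{13} = 0,  s_{14} = 4,  s_{15} = 8,  s_{16} = 24,  s_{17} = 8,  s_{18} = 8,  s_{19} = 4,  s_{20} = 24,  s_{21} = 0,  s_{22} = 20,  s_{23} = 12,  s_{24} = 8,  s_{25} = 12,  s_{26} = 12,  s_{27} = 20,  s_{28} = 8,  s_{29} = 0,  s_{30} = 16,  s_{31} = 4,  s_{32} = 12,  s_{33} = 4,  s_{34} = 4,  s_{35} = 16,  s_{36} = 12,  s_{37} = 0,  s_{38} = 24,  s_{39} = 20,  s_{40} = 4,  s_{41} = 20,  s_{42} = 20,  s_{43} = 24,  s_{44} = 4,  s_{45} = 0,  s_{46} = 8,  s_{47} = 16,  s_{48} = 20,  s_{49} = 16,  s_{50} = 16.
Since (s_{49}, s_{50}) = (s_1, s_2) = (16, 16) (two consecutive terms determine the rest), the sequence is eventually periodic: after a pre-period of length 1 it cycles with period 48.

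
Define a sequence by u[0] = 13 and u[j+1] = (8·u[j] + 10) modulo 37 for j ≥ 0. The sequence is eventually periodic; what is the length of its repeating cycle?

12

u[0] = 13; u[1] = 3; u[2] = 34; u[3] = 23; u[4] = 9; u[5] = 8; u[6] = 0; u[7] = 10; u[8] = 16; u[9] = 27; u[10] = 4; u[11] = 5; u[12] = 13.
The sequence repeats with period 12.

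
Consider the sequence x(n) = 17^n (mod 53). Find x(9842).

x(1) = 17,  x(2) = 24,  x(3) = 37,  x(4) = 46,  x(5) = 40,  x(6) = 44,  x(7) = 6,  x(8) = 49,  x(9) = 38,  x(10) = 10,  x(11) = 11,  x(12) = 28,  x(13) = 52,  x(14) = 36,  x(15) = 29,  x(16) = 16,  x(17) = 7,  x(18) = 13,  x(19) = 9,  x(20) = 47,  x(21) = 4,  x(22) = 15,  x(23) = 43,  x(24) = 42,  x(25) = 25,  x(26) = 1,  x(27) = 17.
Since x(27) = x(1) = 17, the sequence is periodic with period 26.
So x(9842) = x(1 + ((9842-1) mod 26)) = x(14) = 36.

36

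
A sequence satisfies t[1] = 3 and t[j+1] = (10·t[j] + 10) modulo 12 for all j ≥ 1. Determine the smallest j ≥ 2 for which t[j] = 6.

Listing terms: t[1] = 3; t[2] = 4; t[3] = 2; t[4] = 6; t[5] = 10; t[6] = 2.
Since t[6] = t[3] = 2, the sequence is eventually periodic: after a pre-period of length 2 it cycles with period 3.
The value 6 first appears (with j ≥ 2) at t[4].

4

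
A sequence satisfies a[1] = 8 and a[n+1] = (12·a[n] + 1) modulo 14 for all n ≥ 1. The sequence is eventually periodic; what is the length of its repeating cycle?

Computing terms: a[1] = 8; a[2] = 13; a[3] = 3; a[4] = 9; a[5] = 11; a[6] = 7; a[7] = 1; a[8] = 13.
Since a[8] = a[2] = 13, the sequence is eventually periodic: after a pre-period of length 1 it cycles with period 6.

6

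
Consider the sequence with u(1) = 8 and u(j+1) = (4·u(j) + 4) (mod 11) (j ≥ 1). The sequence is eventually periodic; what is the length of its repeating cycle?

5

Computing terms: u(1) = 8; u(2) = 3; u(3) = 5; u(4) = 2; u(5) = 1; u(6) = 8.
Since u(6) = u(1) = 8, the sequence is periodic with period 5.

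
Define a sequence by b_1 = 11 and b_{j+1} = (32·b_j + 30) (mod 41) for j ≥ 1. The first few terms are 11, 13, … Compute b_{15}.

b_1 = 11, b_2 = 13, b_3 = 36, b_4 = 34, b_5 = 11.
The sequence repeats with period 4.
(15 - 1) mod 4 = 2, so b_{15} = b_3 = 36.

36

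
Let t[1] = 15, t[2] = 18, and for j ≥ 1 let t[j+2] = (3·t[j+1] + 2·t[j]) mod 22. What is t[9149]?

14

t[1] = 15,  t[2] = 18,  t[3] = 18,  t[4] = 2,  t[5] = 20,  t[6] = 20,  t[7] = 12,  t[8] = 10,  t[9] = 10,  t[10] = 6,  t[11] = 16,  t[12] = 16,  t[13] = 14,  t[14] = 8,  t[15] = 8,  t[16] = 18,  t[17] = 4,  t[18] = 4,  t[19] = 20,  t[20] = 2,  t[21] = 2,  t[22] = 10,  t[23] = 12,  t[24] = 12,  t[25] = 16,  t[26] = 6,  t[27] = 6,  t[28] = 8,  t[29] = 14,  t[30] = 14,  t[31] = 4,  t[32] = 18,  t[33] = 18.
Since (t[32], t[33]) = (t[2], t[3]) = (18, 18) (two consecutive terms determine the rest), the sequence is eventually periodic: after a pre-period of length 1 it cycles with period 30.
For j ≥ 2, t[j] depends only on (j - 2) mod 30. (9149 - 2) mod 30 = 27, so t[9149] = t[29] = 14.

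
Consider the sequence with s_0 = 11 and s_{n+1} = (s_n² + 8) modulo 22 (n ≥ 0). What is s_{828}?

11

s_0 = 11; s_1 = 19; s_2 = 17; s_3 = 11.
The sequence repeats with period 3.
(828 - 0) mod 3 = 0, so s_{828} = s_0 = 11.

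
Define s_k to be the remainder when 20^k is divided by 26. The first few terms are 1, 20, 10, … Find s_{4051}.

6

Computing terms: s_0 = 1, s_1 = 20, s_2 = 10, s_3 = 18, s_4 = 22, s_5 = 24, s_6 = 12, s_7 = 6, s_8 = 16, s_9 = 8, s_{10} = 4, s_{11} = 2, s_{12} = 14, s_{13} = 20.
Since s_{13} = s_1 = 20, the sequence is eventually periodic: after a pre-period of length 1 it cycles with period 12.
For k ≥ 1, s_k depends only on (k - 1) mod 12. (4051 - 1) mod 12 = 6, so s_{4051} = s_7 = 6.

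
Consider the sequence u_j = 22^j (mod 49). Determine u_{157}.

15

Listing terms: u_1 = 22; u_2 = 43; u_3 = 15; u_4 = 36; u_5 = 8; u_6 = 29; u_7 = 1; u_8 = 22.
The sequence repeats with period 7.
(157 - 1) mod 7 = 2, so u_{157} = u_3 = 15.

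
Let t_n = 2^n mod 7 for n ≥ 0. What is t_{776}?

4

Computing terms: t_0 = 1; t_1 = 2; t_2 = 4; t_3 = 1.
Since t_3 = t_0 = 1, the sequence is periodic with period 3.
So t_{776} = t_{0 + ((776-0) mod 3)} = t_2 = 4.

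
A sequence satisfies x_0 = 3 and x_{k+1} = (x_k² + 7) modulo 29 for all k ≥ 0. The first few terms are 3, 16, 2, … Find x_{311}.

11

Listing terms: x_0 = 3, x_1 = 16, x_2 = 2, x_3 = 11, x_4 = 12, x_5 = 6, x_6 = 14, x_7 = 0, x_8 = 7, x_9 = 27, x_{10} = 11.
Since x_{10} = x_3 = 11, the sequence is eventually periodic: after a pre-period of length 3 it cycles with period 7.
For k ≥ 3, x_k depends only on (k - 3) mod 7. (311 - 3) mod 7 = 0, so x_{311} = x_3 = 11.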